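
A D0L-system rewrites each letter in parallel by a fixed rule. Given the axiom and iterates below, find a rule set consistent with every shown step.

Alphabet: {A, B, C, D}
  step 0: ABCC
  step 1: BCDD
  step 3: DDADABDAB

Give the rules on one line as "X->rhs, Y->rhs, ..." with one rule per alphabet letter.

  step 0 ⇒ step 1: ABCC ⇒ B·C·D·D
    A ↦ B
    B ↦ C
    C ↦ D
    D ↦ DA  (constrained at step 1)

A->B, B->C, C->D, D->DA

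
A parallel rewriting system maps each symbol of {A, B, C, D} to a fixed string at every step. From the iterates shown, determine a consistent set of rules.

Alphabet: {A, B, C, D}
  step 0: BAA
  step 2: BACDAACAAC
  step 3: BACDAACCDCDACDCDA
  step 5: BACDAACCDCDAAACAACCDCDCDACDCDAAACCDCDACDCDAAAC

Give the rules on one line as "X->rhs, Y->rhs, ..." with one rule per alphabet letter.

A->CD, B->BA, C->A, D->AC

  step 2 ⇒ step 3: BACDAACAAC ⇒ BA·CD·A·AC·CD·CD·A·CD·CD·A
    A ↦ CD
    B ↦ BA
    C ↦ A
    D ↦ AC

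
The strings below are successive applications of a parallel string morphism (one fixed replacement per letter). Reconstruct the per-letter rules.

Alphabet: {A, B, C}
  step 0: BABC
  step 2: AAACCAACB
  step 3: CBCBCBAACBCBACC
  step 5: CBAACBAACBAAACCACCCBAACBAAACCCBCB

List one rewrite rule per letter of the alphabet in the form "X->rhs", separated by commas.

  step 2 ⇒ step 3: AAACCAACB ⇒ CB·CB·CB·A·A·CB·CB·A·CC
    A ↦ CB
    B ↦ CC
    C ↦ A

A->CB, B->CC, C->A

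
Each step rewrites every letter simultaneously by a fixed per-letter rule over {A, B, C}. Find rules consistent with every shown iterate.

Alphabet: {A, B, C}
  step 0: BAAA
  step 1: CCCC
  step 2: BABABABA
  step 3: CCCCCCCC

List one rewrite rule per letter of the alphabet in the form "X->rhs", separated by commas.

  step 2 ⇒ step 3: BABABABA ⇒ C·C·C·C·C·C·C·C
    A ↦ C
    B ↦ C
  step 1 ⇒ step 2: CCCC ⇒ BA·BA·BA·BA
    C ↦ BA

A->C, B->C, C->BA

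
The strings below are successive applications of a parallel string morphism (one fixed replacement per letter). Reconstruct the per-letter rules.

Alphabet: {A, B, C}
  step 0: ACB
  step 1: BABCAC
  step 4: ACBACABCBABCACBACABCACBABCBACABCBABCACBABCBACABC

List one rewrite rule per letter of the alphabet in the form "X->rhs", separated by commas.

  step 0 ⇒ step 1: ACB ⇒ B·ABC·AC
    A ↦ B
    B ↦ AC
    C ↦ ABC

A->B, B->AC, C->ABC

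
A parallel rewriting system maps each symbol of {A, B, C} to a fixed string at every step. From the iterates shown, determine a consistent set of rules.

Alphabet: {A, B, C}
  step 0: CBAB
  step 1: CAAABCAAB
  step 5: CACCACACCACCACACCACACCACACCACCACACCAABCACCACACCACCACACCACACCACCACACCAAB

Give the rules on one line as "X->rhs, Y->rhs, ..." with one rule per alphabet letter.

  step 0 ⇒ step 1: CBAB ⇒ CA·AAB·C·AAB
    A ↦ C
    B ↦ AAB
    C ↦ CA

A->C, B->AAB, C->CA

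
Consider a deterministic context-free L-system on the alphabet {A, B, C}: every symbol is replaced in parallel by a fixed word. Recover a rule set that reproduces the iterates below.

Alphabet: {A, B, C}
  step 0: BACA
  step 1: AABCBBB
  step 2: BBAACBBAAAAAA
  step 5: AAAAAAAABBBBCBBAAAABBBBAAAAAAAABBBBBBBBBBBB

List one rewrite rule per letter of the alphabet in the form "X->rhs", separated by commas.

A->B, B->AA, C->CBB

  step 1 ⇒ step 2: AABCBBB ⇒ B·B·AA·CBB·AA·AA·AA
    A ↦ B
    B ↦ AA
    C ↦ CBB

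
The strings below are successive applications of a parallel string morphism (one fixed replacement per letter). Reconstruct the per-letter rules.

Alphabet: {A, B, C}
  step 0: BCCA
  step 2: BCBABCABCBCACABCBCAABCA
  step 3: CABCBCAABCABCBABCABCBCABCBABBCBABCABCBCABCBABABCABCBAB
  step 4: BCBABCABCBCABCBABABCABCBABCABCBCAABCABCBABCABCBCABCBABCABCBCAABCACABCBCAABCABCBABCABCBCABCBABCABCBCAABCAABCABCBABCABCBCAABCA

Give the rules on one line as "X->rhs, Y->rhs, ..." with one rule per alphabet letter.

A->AB, B->CA, C->BCB

  step 3 ⇒ step 4: CABCBCAABCABCBABCABCBCABCBABBCBABCABCBCABCBABABCABCBAB ⇒ BCB·AB·CA·BCB·CA·BCB·AB·AB·CA·BCB·AB·CA·BCB·CA·AB·CA·BCB·AB·CA·BCB·CA·BCB·AB·CA·BCB·CA·AB·CA·CA·BCB·CA·AB·CA·BCB·AB·CA·BCB·CA·BCB·AB·CA·BCB·CA·AB·CA·AB·CA·BCB·AB·CA·BCB·CA·AB·CA
    A ↦ AB
    B ↦ CA
    C ↦ BCB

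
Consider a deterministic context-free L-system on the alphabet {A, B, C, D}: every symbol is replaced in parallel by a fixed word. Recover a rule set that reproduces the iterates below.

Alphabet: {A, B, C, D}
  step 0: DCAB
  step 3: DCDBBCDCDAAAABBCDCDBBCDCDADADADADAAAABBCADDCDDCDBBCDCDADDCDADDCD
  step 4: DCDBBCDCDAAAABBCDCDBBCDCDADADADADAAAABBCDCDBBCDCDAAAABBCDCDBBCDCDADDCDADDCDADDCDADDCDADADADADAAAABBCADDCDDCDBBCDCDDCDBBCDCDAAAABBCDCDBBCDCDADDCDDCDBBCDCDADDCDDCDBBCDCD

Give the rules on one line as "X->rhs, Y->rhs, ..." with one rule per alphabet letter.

  step 3 ⇒ step 4: DCDBBCDCDAAAABBCDCDBBCDCDADADADADAAAABBCADDCDDCDBBCDCDADDCDADDCD ⇒ DCD·BBC·DCD·AA·AA·BBC·DCD·BBC·DCD·AD·AD·AD·AD·AA·AA·BBC·DCD·BBC·DCD·AA·AA·BBC·DCD·BBC·DCD·AD·DCD·AD·DCD·AD·DCD·AD·DCD·AD·AD·AD·AD·AA·AA·BBC·AD·DCD·DCD·BBC·DCD·DCD·BBC·DCD·AA·AA·BBC·DCD·BBC·DCD·AD·DCD·DCD·BBC·DCD·AD·DCD·DCD·BBC·DCD
    A ↦ AD
    B ↦ AA
    C ↦ BBC
    D ↦ DCD

A->AD, B->AA, C->BBC, D->DCD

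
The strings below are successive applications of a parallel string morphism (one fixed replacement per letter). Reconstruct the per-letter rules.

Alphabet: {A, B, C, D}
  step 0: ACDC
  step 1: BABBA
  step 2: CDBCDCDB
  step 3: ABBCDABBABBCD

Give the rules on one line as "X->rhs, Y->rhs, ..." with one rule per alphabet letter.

  step 2 ⇒ step 3: CDBCDCDB ⇒ A·BB·CD·A·BB·A·BB·CD
    B ↦ CD
    C ↦ A
    D ↦ BB
  step 0 ⇒ step 1: ACDC ⇒ B·A·BB·A
    A ↦ B

A->B, B->CD, C->A, D->BB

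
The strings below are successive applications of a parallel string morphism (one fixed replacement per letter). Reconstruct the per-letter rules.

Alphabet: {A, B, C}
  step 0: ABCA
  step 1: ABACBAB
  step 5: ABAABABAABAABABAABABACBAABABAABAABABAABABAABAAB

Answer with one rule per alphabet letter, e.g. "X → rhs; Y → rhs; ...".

  step 0 ⇒ step 1: ABCA ⇒ AB·A·CB·AB
    A ↦ AB
    B ↦ A
    C ↦ CB

A->AB, B->A, C->CB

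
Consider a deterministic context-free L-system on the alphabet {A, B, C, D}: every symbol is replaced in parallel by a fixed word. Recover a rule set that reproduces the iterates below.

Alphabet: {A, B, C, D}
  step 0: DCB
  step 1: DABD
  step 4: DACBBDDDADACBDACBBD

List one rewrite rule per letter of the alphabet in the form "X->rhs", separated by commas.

A->CB, B->D, C->B, D->DA

  step 0 ⇒ step 1: DCB ⇒ DA·B·D
    B ↦ D
    C ↦ B
    D ↦ DA
    A ↦ CB  (constrained at step 1)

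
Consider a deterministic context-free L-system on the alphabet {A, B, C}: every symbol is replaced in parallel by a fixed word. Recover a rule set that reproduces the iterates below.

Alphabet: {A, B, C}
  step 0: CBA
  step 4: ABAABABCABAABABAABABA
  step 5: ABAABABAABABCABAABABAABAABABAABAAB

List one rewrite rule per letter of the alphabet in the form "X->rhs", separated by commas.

A->AB, B->A, C->BC

  step 4 ⇒ step 5: ABAABABCABAABABAABABA ⇒ AB·A·AB·AB·A·AB·A·BC·AB·A·AB·AB·A·AB·A·AB·AB·A·AB·A·AB
    A ↦ AB
    B ↦ A
    C ↦ BC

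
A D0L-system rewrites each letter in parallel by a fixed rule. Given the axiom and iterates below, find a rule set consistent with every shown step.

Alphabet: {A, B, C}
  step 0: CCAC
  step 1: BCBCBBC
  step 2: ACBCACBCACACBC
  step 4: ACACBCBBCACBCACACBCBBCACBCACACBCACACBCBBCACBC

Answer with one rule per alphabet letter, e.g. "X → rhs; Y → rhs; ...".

A->B, B->AC, C->BC

  step 1 ⇒ step 2: BCBCBBC ⇒ AC·BC·AC·BC·AC·AC·BC
    B ↦ AC
    C ↦ BC
  step 0 ⇒ step 1: CCAC ⇒ BC·BC·B·BC
    A ↦ B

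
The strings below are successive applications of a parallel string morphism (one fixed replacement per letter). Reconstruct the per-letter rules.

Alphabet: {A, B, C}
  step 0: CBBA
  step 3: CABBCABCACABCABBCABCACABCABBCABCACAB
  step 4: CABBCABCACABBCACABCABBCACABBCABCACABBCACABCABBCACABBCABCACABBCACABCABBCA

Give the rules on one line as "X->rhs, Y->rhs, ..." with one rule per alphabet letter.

A->B, B->BCA, C->CA

  step 3 ⇒ step 4: CABBCABCACABCABBCABCACABCABBCABCACAB ⇒ CA·B·BCA·BCA·CA·B·BCA·CA·B·CA·B·BCA·CA·B·BCA·BCA·CA·B·BCA·CA·B·CA·B·BCA·CA·B·BCA·BCA·CA·B·BCA·CA·B·CA·B·BCA
    A ↦ B
    B ↦ BCA
    C ↦ CA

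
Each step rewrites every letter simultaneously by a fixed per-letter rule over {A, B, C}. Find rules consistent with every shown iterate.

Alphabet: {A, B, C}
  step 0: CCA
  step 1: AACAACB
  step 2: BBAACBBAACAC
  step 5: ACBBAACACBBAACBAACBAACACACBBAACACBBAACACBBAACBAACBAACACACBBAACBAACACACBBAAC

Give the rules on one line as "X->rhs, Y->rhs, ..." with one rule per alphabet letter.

A->B, B->AC, C->AAC

  step 1 ⇒ step 2: AACAACB ⇒ B·B·AAC·B·B·AAC·AC
    A ↦ B
    B ↦ AC
    C ↦ AAC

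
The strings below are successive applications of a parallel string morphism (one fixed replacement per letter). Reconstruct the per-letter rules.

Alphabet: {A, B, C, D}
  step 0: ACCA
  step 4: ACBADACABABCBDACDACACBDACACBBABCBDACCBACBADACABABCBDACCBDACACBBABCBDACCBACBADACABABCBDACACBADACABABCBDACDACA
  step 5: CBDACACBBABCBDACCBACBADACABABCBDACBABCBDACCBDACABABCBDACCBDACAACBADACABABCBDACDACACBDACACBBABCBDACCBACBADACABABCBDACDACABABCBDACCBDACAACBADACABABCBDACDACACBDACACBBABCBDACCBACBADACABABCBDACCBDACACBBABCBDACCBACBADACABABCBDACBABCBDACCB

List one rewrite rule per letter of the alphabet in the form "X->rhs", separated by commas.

  step 4 ⇒ step 5: ACBADACABABCBDACDACACBDACACBBABCBDACCBACBADACABABCBDACCBDACACBBABCBDACCBACBADACABABCBDACACBADACABABCBDACDACA ⇒ CB·DAC·A·CB·BAB·CB·DAC·CB·A·CB·A·DAC·A·BAB·CB·DAC·BAB·CB·DAC·CB·DAC·A·BAB·CB·DAC·CB·DAC·A·A·CB·A·DAC·A·BAB·CB·DAC·DAC·A·CB·DAC·A·CB·BAB·CB·DAC·CB·A·CB·A·DAC·A·BAB·CB·DAC·DAC·A·BAB·CB·DAC·CB·DAC·A·A·CB·A·DAC·A·BAB·CB·DAC·DAC·A·CB·DAC·A·CB·BAB·CB·DAC·CB·A·CB·A·DAC·A·BAB·CB·DAC·CB·DAC·A·CB·BAB·CB·DAC·CB·A·CB·A·DAC·A·BAB·CB·DAC·BAB·CB·DAC·CB
    A ↦ CB
    B ↦ A
    C ↦ DAC
    D ↦ BAB

A->CB, B->A, C->DAC, D->BAB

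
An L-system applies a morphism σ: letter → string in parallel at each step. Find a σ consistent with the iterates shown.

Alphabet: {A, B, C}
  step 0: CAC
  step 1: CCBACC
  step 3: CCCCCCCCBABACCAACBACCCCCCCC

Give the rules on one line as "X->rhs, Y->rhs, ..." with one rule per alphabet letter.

A->BA, B->AAC, C->CC

  step 0 ⇒ step 1: CAC ⇒ CC·BA·CC
    A ↦ BA
    C ↦ CC
    B ↦ AAC  (constrained at step 1)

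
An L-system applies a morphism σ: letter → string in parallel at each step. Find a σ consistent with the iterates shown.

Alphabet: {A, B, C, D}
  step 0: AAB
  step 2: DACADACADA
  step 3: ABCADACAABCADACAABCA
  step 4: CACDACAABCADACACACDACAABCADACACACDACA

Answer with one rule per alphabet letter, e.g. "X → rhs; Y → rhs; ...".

  step 3 ⇒ step 4: ABCADACAABCADACAABCA ⇒ CA·C·DA·CA·AB·CA·DA·CA·CA·C·DA·CA·AB·CA·DA·CA·CA·C·DA·CA
    A ↦ CA
    B ↦ C
    C ↦ DA
    D ↦ AB

A->CA, B->C, C->DA, D->AB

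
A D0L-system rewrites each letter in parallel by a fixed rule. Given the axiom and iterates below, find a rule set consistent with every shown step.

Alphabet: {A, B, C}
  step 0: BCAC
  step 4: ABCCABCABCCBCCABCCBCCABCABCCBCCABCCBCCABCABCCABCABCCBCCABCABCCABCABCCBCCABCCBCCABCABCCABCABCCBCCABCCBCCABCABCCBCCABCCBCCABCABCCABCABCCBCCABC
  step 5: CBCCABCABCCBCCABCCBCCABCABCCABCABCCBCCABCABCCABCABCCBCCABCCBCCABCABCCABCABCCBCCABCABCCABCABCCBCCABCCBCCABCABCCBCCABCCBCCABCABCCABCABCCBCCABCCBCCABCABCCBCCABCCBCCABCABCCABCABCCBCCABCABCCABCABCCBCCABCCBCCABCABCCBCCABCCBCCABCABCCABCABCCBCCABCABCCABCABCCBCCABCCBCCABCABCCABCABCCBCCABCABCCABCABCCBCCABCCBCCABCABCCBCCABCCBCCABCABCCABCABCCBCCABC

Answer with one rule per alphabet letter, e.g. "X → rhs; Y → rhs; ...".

  step 4 ⇒ step 5: ABCCABCABCCBCCABCCBCCABCABCCBCCABCCBCCABCABCCABCABCCBCCABCABCCABCABCCBCCABCCBCCABCABCCABCABCCBCCABCCBCCABCABCCBCCABCCBCCABCABCCABCABCCBCCABC ⇒ CBC·C·ABC·ABC·CBC·C·ABC·CBC·C·ABC·ABC·C·ABC·ABC·CBC·C·ABC·ABC·C·ABC·ABC·CBC·C·ABC·CBC·C·ABC·ABC·C·ABC·ABC·CBC·C·ABC·ABC·C·ABC·ABC·CBC·C·ABC·CBC·C·ABC·ABC·CBC·C·ABC·CBC·C·ABC·ABC·C·ABC·ABC·CBC·C·ABC·CBC·C·ABC·ABC·CBC·C·ABC·CBC·C·ABC·ABC·C·ABC·ABC·CBC·C·ABC·ABC·C·ABC·ABC·CBC·C·ABC·CBC·C·ABC·ABC·CBC·C·ABC·CBC·C·ABC·ABC·C·ABC·ABC·CBC·C·ABC·ABC·C·ABC·ABC·CBC·C·ABC·CBC·C·ABC·ABC·C·ABC·ABC·CBC·C·ABC·ABC·C·ABC·ABC·CBC·C·ABC·CBC·C·ABC·ABC·CBC·C·ABC·CBC·C·ABC·ABC·C·ABC·ABC·CBC·C·ABC
    A ↦ CBC
    B ↦ C
    C ↦ ABC

A->CBC, B->C, C->ABC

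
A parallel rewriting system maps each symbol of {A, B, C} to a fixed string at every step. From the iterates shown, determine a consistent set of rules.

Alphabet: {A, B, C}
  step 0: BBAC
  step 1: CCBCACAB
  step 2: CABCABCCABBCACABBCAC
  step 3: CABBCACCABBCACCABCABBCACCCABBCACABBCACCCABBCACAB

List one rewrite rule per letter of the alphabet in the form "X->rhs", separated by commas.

A->BCA, B->C, C->CAB

  step 2 ⇒ step 3: CABCABCCABBCACABBCAC ⇒ CAB·BCA·C·CAB·BCA·C·CAB·CAB·BCA·C·C·CAB·BCA·CAB·BCA·C·C·CAB·BCA·CAB
    A ↦ BCA
    B ↦ C
    C ↦ CAB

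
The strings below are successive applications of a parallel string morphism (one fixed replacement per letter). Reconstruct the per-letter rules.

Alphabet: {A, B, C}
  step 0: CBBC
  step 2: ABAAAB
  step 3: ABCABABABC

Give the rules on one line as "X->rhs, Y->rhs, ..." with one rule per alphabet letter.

  step 2 ⇒ step 3: ABAAAB ⇒ AB·C·AB·AB·AB·C
    A ↦ AB
    B ↦ C
    C ↦ A  (constrained at step 0)

A->AB, B->C, C->A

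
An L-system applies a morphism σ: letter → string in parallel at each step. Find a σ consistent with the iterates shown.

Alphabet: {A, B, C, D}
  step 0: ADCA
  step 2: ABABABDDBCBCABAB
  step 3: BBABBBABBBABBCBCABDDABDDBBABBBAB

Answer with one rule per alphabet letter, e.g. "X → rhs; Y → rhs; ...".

A->BB, B->AB, C->DD, D->BC

  step 2 ⇒ step 3: ABABABDDBCBCABAB ⇒ BB·AB·BB·AB·BB·AB·BC·BC·AB·DD·AB·DD·BB·AB·BB·AB
    A ↦ BB
    B ↦ AB
    C ↦ DD
    D ↦ BC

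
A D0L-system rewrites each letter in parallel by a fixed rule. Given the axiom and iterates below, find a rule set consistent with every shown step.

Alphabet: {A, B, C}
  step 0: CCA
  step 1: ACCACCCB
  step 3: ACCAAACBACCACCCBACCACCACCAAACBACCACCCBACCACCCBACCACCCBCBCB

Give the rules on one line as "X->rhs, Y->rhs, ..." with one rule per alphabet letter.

A->CB, B->AAA, C->ACC

  step 0 ⇒ step 1: CCA ⇒ ACC·ACC·CB
    A ↦ CB
    C ↦ ACC
    B ↦ AAA  (constrained at step 1)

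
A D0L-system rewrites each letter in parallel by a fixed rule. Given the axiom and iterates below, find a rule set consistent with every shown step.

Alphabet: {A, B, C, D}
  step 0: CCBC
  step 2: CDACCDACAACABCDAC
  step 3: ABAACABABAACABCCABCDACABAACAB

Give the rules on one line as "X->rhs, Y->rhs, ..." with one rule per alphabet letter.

  step 2 ⇒ step 3: CDACCDACAACABCDAC ⇒ AB·AA·C·AB·AB·AA·C·AB·C·C·AB·C·DAC·AB·AA·C·AB
    A ↦ C
    B ↦ DAC
    C ↦ AB
    D ↦ AA

A->C, B->DAC, C->AB, D->AA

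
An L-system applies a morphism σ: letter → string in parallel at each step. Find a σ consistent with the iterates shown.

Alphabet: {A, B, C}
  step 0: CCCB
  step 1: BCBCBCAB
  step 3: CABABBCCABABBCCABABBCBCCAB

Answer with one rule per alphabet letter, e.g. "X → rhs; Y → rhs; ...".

  step 0 ⇒ step 1: CCCB ⇒ BC·BC·BC·AB
    B ↦ AB
    C ↦ BC
    A ↦ C  (constrained at step 1)

A->C, B->AB, C->BC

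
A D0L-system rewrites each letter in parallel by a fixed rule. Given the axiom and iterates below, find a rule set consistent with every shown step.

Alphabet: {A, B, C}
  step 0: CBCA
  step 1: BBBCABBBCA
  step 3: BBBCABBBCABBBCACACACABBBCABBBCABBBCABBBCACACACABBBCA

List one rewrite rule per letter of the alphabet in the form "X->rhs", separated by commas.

  step 0 ⇒ step 1: CBCA ⇒ BBB·CA·BBB·CA
    A ↦ CA
    B ↦ CA
    C ↦ BBB

A->CA, B->CA, C->BBB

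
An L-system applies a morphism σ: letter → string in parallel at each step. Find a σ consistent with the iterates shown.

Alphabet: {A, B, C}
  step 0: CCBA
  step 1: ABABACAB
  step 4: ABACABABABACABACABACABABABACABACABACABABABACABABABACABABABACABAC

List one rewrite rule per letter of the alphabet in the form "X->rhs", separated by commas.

A->AB, B->AC, C->AB

  step 0 ⇒ step 1: CCBA ⇒ AB·AB·AC·AB
    A ↦ AB
    B ↦ AC
    C ↦ AB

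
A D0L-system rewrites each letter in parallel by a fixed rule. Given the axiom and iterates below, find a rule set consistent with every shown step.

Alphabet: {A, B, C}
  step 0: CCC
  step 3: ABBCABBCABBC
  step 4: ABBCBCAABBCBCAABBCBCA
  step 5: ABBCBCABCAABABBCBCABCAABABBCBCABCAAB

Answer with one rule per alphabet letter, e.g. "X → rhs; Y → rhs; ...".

A->AB, B->BC, C->A

  step 4 ⇒ step 5: ABBCBCAABBCBCAABBCBCA ⇒ AB·BC·BC·A·BC·A·AB·AB·BC·BC·A·BC·A·AB·AB·BC·BC·A·BC·A·AB
    A ↦ AB
    B ↦ BC
    C ↦ A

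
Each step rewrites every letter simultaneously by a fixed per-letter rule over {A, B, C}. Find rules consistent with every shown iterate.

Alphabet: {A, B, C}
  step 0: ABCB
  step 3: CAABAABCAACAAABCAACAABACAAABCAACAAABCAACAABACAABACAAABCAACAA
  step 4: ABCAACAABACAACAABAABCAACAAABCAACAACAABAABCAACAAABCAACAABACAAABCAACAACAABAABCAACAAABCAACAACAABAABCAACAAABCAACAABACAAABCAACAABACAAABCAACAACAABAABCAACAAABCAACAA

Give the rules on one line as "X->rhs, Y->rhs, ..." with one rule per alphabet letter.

A->CAA, B->BA, C->AB

  step 3 ⇒ step 4: CAABAABCAACAAABCAACAABACAAABCAACAAABCAACAABACAABACAAABCAACAA ⇒ AB·CAA·CAA·BA·CAA·CAA·BA·AB·CAA·CAA·AB·CAA·CAA·CAA·BA·AB·CAA·CAA·AB·CAA·CAA·BA·CAA·AB·CAA·CAA·CAA·BA·AB·CAA·CAA·AB·CAA·CAA·CAA·BA·AB·CAA·CAA·AB·CAA·CAA·BA·CAA·AB·CAA·CAA·BA·CAA·AB·CAA·CAA·CAA·BA·AB·CAA·CAA·AB·CAA·CAA
    A ↦ CAA
    B ↦ BA
    C ↦ AB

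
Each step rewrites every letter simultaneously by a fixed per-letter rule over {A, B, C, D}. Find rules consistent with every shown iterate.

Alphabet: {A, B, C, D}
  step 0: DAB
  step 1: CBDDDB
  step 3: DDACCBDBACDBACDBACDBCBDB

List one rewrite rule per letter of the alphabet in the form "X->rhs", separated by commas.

A->DD, B->DB, C->AC, D->CB

  step 0 ⇒ step 1: DAB ⇒ CB·DD·DB
    A ↦ DD
    B ↦ DB
    D ↦ CB
    C ↦ AC  (constrained at step 1)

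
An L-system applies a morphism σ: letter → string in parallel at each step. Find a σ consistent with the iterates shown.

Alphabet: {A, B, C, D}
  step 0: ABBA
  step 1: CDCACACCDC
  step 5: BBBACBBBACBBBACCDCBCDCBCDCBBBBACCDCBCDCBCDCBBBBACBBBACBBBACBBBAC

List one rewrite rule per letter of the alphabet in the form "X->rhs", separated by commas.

  step 0 ⇒ step 1: ABBA ⇒ CDC·AC·AC·CDC
    A ↦ CDC
    B ↦ AC
    C ↦ B  (constrained at step 1)
    D ↦ B  (constrained at step 1)

A->CDC, B->AC, C->B, D->B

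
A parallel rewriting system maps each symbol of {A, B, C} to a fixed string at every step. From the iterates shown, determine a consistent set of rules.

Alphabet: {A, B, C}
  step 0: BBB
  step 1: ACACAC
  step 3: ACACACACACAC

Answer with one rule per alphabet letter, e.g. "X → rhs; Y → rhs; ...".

A->B, B->AC, C->B

  step 0 ⇒ step 1: BBB ⇒ AC·AC·AC
    B ↦ AC
    A ↦ B  (constrained at step 1)
    C ↦ B  (constrained at step 1)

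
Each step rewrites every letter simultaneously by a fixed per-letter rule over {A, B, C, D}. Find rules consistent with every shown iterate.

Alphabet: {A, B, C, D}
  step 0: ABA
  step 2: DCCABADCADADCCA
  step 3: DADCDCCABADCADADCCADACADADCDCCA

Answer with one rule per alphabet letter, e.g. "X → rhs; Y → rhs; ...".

  step 2 ⇒ step 3: DCCABADCADADCCA ⇒ DA·DC·DC·CA·BAD·CA·DA·DC·CA·DA·CA·DA·DC·DC·CA
    A ↦ CA
    B ↦ BAD
    C ↦ DC
    D ↦ DA

A->CA, B->BAD, C->DC, D->DA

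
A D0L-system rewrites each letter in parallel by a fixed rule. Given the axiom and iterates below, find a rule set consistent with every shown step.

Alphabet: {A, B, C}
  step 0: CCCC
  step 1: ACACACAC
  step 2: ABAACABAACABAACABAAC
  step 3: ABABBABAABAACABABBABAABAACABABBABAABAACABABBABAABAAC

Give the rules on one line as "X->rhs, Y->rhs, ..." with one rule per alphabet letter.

A->ABA, B->BB, C->AC

  step 2 ⇒ step 3: ABAACABAACABAACABAAC ⇒ ABA·BB·ABA·ABA·AC·ABA·BB·ABA·ABA·AC·ABA·BB·ABA·ABA·AC·ABA·BB·ABA·ABA·AC
    A ↦ ABA
    B ↦ BB
    C ↦ AC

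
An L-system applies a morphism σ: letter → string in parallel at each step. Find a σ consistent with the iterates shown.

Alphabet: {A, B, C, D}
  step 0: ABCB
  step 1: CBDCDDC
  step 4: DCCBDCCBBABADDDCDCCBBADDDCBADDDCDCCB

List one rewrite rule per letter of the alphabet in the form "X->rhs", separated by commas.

A->CB, B->DC, C->D, D->BA

  step 0 ⇒ step 1: ABCB ⇒ CB·DC·D·DC
    A ↦ CB
    B ↦ DC
    C ↦ D
    D ↦ BA  (constrained at step 1)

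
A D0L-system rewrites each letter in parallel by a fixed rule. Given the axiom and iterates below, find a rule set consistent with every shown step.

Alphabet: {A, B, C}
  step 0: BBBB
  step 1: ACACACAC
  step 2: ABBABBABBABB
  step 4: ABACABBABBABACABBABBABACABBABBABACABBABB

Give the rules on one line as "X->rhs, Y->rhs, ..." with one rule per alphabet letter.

  step 1 ⇒ step 2: ACACACAC ⇒ AB·B·AB·B·AB·B·AB·B
    A ↦ AB
    C ↦ B
  step 0 ⇒ step 1: BBBB ⇒ AC·AC·AC·AC
    B ↦ AC

A->AB, B->AC, C->B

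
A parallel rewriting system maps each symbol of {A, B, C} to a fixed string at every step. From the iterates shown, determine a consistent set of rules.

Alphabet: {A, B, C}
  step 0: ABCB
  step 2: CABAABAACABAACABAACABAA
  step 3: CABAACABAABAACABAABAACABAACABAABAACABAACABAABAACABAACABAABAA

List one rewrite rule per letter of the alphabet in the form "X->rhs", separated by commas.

  step 2 ⇒ step 3: CABAABAACABAACABAACABAA ⇒ CA·BAA·CA·BAA·BAA·CA·BAA·BAA·CA·BAA·CA·BAA·BAA·CA·BAA·CA·BAA·BAA·CA·BAA·CA·BAA·BAA
    A ↦ BAA
    B ↦ CA
    C ↦ CA

A->BAA, B->CA, C->CA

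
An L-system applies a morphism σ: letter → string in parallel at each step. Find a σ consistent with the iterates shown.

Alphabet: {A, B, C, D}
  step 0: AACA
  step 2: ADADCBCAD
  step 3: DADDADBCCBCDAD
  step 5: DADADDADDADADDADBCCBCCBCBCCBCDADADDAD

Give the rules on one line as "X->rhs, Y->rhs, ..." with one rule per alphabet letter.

A->D, B->C, C->BC, D->AD

  step 2 ⇒ step 3: ADADCBCAD ⇒ D·AD·D·AD·BC·C·BC·D·AD
    A ↦ D
    B ↦ C
    C ↦ BC
    D ↦ AD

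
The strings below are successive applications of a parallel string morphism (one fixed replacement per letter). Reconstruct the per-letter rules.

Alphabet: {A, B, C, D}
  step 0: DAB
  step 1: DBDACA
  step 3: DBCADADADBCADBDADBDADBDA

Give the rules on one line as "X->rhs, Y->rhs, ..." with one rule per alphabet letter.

  step 0 ⇒ step 1: DAB ⇒ DB·DA·CA
    A ↦ DA
    B ↦ CA
    D ↦ DB
    C ↦ DA  (constrained at step 1)

A->DA, B->CA, C->DA, D->DB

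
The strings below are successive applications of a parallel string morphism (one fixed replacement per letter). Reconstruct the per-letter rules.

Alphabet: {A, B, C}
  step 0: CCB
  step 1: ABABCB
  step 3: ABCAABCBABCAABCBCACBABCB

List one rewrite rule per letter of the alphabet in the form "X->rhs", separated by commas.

A->CA, B->CB, C->AB

  step 0 ⇒ step 1: CCB ⇒ AB·AB·CB
    B ↦ CB
    C ↦ AB
    A ↦ CA  (constrained at step 1)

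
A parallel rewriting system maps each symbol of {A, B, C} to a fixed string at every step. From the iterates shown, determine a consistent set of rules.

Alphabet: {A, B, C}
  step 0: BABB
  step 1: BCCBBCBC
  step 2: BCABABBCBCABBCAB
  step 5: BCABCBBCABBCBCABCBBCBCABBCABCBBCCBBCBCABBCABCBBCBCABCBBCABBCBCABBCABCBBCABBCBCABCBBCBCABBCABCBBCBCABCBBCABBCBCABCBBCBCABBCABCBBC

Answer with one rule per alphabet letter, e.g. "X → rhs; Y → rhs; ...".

  step 1 ⇒ step 2: BCCBBCBC ⇒ BC·AB·AB·BC·BC·AB·BC·AB
    B ↦ BC
    C ↦ AB
  step 0 ⇒ step 1: BABB ⇒ BC·CB·BC·BC
    A ↦ CB

A->CB, B->BC, C->AB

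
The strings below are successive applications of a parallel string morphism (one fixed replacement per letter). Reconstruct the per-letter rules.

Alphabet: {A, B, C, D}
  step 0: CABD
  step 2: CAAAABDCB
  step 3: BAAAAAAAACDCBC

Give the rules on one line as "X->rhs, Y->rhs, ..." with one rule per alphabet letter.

A->AA, B->C, C->B, D->DC

  step 2 ⇒ step 3: CAAAABDCB ⇒ B·AA·AA·AA·AA·C·DC·B·C
    A ↦ AA
    B ↦ C
    C ↦ B
    D ↦ DC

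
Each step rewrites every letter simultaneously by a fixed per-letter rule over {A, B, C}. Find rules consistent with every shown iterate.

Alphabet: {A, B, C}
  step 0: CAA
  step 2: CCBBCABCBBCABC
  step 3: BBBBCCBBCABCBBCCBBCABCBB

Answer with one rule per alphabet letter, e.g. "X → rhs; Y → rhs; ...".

  step 2 ⇒ step 3: CCBBCABCBBCABC ⇒ BB·BB·C·C·BB·CAB·C·BB·C·C·BB·CAB·C·BB
    A ↦ CAB
    B ↦ C
    C ↦ BB

A->CAB, B->C, C->BB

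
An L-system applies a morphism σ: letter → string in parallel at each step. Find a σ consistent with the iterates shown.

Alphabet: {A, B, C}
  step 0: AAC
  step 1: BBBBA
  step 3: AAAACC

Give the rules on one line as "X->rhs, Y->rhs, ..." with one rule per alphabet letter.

  step 0 ⇒ step 1: AAC ⇒ BB·BB·A
    A ↦ BB
    C ↦ A
    B ↦ C  (constrained at step 1)

A->BB, B->C, C->A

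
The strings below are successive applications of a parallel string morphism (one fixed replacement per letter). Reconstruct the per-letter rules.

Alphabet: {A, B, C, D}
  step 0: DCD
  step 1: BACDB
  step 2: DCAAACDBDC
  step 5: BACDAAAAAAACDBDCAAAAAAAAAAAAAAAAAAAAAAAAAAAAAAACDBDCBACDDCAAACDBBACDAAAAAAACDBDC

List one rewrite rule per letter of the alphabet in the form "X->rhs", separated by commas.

  step 1 ⇒ step 2: BACDB ⇒ DC·AA·ACD·B·DC
    A ↦ AA
    B ↦ DC
    C ↦ ACD
    D ↦ B

A->AA, B->DC, C->ACD, D->B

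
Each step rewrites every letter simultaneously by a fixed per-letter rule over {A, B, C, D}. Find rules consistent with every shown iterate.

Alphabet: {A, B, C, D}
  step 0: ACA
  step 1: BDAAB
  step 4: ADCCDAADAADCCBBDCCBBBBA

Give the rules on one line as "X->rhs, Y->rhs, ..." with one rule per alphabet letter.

  step 0 ⇒ step 1: ACA ⇒ B·DAA·B
    A ↦ B
    C ↦ DAA
    B ↦ A  (constrained at step 1)
    D ↦ DCC  (constrained at step 1)

A->B, B->A, C->DAA, D->DCC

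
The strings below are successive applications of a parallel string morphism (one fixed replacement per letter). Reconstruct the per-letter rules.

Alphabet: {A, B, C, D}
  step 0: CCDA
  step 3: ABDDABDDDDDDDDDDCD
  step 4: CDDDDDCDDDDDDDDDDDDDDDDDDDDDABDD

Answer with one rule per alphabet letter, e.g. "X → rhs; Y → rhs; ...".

  step 3 ⇒ step 4: ABDDABDDDDDDDDDDCD ⇒ C·D·DD·DD·C·D·DD·DD·DD·DD·DD·DD·DD·DD·DD·DD·AB·DD
    A ↦ C
    B ↦ D
    C ↦ AB
    D ↦ DD

A->C, B->D, C->AB, D->DD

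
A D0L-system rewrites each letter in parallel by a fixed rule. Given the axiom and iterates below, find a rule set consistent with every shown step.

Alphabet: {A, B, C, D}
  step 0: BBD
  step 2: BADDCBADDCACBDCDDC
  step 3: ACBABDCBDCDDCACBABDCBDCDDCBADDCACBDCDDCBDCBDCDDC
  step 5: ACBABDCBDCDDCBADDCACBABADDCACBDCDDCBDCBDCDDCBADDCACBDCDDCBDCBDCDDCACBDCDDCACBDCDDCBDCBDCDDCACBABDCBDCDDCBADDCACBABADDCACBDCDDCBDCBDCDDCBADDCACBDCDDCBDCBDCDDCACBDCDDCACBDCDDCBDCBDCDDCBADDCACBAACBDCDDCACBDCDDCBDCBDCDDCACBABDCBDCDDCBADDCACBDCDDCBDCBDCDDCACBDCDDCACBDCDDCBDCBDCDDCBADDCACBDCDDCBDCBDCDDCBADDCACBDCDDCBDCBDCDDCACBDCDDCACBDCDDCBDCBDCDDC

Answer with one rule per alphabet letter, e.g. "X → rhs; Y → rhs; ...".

  step 2 ⇒ step 3: BADDCBADDCACBDCDDC ⇒ AC·BA·BDC·BDC·DDC·AC·BA·BDC·BDC·DDC·BA·DDC·AC·BDC·DDC·BDC·BDC·DDC
    A ↦ BA
    B ↦ AC
    C ↦ DDC
    D ↦ BDC

A->BA, B->AC, C->DDC, D->BDC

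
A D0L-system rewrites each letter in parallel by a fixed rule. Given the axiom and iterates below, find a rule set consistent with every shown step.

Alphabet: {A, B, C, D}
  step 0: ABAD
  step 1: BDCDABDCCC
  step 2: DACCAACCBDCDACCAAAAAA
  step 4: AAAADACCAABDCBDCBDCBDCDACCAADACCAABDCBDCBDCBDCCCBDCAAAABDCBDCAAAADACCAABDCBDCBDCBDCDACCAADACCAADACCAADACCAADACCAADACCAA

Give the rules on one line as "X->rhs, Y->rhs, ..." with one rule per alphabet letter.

A->BDC, B->DA, C->AA, D->CC

  step 1 ⇒ step 2: BDCDABDCCC ⇒ DA·CC·AA·CC·BDC·DA·CC·AA·AA·AA
    A ↦ BDC
    B ↦ DA
    C ↦ AA
    D ↦ CC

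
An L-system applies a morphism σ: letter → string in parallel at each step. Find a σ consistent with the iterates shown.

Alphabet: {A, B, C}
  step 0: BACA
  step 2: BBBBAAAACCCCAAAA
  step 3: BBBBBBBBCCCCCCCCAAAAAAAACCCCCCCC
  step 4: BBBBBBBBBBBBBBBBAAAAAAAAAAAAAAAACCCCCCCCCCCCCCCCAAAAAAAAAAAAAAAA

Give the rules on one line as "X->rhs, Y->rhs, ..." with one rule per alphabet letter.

  step 3 ⇒ step 4: BBBBBBBBCCCCCCCCAAAAAAAACCCCCCCC ⇒ BB·BB·BB·BB·BB·BB·BB·BB·AA·AA·AA·AA·AA·AA·AA·AA·CC·CC·CC·CC·CC·CC·CC·CC·AA·AA·AA·AA·AA·AA·AA·AA
    A ↦ CC
    B ↦ BB
    C ↦ AA

A->CC, B->BB, C->AA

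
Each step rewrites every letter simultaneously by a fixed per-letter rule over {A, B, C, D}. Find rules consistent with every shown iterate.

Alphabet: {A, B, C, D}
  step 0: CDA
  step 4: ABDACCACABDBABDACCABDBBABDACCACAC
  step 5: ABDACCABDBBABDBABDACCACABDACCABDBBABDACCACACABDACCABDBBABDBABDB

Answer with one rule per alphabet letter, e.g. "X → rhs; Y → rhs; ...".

A->ABD, B->AC, C->B, D->C

  step 4 ⇒ step 5: ABDACCACABDBABDACCABDBBABDACCACAC ⇒ ABD·AC·C·ABD·B·B·ABD·B·ABD·AC·C·AC·ABD·AC·C·ABD·B·B·ABD·AC·C·AC·AC·ABD·AC·C·ABD·B·B·ABD·B·ABD·B
    A ↦ ABD
    B ↦ AC
    C ↦ B
    D ↦ C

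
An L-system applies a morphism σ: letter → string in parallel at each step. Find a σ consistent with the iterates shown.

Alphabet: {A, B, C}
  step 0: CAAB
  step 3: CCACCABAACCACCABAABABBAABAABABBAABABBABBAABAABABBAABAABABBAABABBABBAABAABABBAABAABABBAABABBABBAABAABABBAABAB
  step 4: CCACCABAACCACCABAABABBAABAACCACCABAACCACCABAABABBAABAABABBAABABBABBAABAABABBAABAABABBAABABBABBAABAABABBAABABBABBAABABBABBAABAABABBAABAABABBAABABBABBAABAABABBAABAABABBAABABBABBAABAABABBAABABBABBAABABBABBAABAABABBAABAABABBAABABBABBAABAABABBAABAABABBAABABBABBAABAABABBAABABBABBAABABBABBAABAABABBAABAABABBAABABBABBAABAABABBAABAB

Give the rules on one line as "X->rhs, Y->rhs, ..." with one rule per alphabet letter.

  step 3 ⇒ step 4: CCACCABAACCACCABAABABBAABAABABBAABABBABBAABAABABBAABAABABBAABABBABBAABAABABBAABAABABBAABABBABBAABAABABBAABAB ⇒ CCA·CCA·BAA·CCA·CCA·BAA·BAB·BAA·BAA·CCA·CCA·BAA·CCA·CCA·BAA·BAB·BAA·BAA·BAB·BAA·BAB·BAB·BAA·BAA·BAB·BAA·BAA·BAB·BAA·BAB·BAB·BAA·BAA·BAB·BAA·BAB·BAB·BAA·BAB·BAB·BAA·BAA·BAB·BAA·BAA·BAB·BAA·BAB·BAB·BAA·BAA·BAB·BAA·BAA·BAB·BAA·BAB·BAB·BAA·BAA·BAB·BAA·BAB·BAB·BAA·BAB·BAB·BAA·BAA·BAB·BAA·BAA·BAB·BAA·BAB·BAB·BAA·BAA·BAB·BAA·BAA·BAB·BAA·BAB·BAB·BAA·BAA·BAB·BAA·BAB·BAB·BAA·BAB·BAB·BAA·BAA·BAB·BAA·BAA·BAB·BAA·BAB·BAB·BAA·BAA·BAB·BAA·BAB
    A ↦ BAA
    B ↦ BAB
    C ↦ CCA

A->BAA, B->BAB, C->CCA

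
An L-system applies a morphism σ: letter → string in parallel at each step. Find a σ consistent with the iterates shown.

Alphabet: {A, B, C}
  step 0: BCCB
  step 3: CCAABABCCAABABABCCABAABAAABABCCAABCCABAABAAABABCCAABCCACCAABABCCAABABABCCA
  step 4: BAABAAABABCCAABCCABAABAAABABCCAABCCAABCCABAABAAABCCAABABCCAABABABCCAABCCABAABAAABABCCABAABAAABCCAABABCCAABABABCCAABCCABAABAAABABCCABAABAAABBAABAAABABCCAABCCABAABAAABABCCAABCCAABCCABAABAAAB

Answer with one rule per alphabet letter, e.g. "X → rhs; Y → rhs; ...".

A->AB, B->CCA, C->BAA

  step 3 ⇒ step 4: CCAABABCCAABABABCCABAABAAABABCCAABCCABAABAAABABCCAABCCACCAABABCCAABABABCCA ⇒ BAA·BAA·AB·AB·CCA·AB·CCA·BAA·BAA·AB·AB·CCA·AB·CCA·AB·CCA·BAA·BAA·AB·CCA·AB·AB·CCA·AB·AB·AB·CCA·AB·CCA·BAA·BAA·AB·AB·CCA·BAA·BAA·AB·CCA·AB·AB·CCA·AB·AB·AB·CCA·AB·CCA·BAA·BAA·AB·AB·CCA·BAA·BAA·AB·BAA·BAA·AB·AB·CCA·AB·CCA·BAA·BAA·AB·AB·CCA·AB·CCA·AB·CCA·BAA·BAA·AB
    A ↦ AB
    B ↦ CCA
    C ↦ BAA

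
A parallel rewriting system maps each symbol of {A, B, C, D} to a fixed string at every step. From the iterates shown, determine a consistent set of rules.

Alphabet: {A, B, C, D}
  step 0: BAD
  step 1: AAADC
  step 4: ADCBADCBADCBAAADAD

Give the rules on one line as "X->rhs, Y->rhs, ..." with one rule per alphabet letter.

  step 0 ⇒ step 1: BAD ⇒ AA·AD·C
    A ↦ AD
    B ↦ AA
    D ↦ C
    C ↦ B  (constrained at step 1)

A->AD, B->AA, C->B, D->C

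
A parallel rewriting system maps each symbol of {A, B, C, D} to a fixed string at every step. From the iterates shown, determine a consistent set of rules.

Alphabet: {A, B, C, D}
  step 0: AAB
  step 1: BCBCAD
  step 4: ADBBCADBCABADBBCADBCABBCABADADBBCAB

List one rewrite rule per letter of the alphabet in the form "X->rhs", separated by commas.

  step 0 ⇒ step 1: AAB ⇒ BC·BC·AD
    A ↦ BC
    B ↦ AD
    C ↦ B  (constrained at step 1)
    D ↦ AB  (constrained at step 1)

A->BC, B->AD, C->B, D->AB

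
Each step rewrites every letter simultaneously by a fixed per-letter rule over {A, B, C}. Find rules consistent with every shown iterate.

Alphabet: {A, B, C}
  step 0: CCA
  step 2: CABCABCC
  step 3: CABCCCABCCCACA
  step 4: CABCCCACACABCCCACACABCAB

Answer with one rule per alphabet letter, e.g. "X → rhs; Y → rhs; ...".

A->B, B->CC, C->CA

  step 3 ⇒ step 4: CABCCCABCCCACA ⇒ CA·B·CC·CA·CA·CA·B·CC·CA·CA·CA·B·CA·B
    A ↦ B
    B ↦ CC
    C ↦ CA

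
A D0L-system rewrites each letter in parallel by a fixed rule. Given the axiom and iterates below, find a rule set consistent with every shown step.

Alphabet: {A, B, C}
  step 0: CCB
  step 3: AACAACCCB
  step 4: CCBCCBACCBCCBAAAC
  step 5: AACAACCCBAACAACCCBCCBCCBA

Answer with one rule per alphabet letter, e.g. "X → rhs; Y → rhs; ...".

A->CCB, B->C, C->A

  step 4 ⇒ step 5: CCBCCBACCBCCBAAAC ⇒ A·A·C·A·A·C·CCB·A·A·C·A·A·C·CCB·CCB·CCB·A
    A ↦ CCB
    B ↦ C
    C ↦ A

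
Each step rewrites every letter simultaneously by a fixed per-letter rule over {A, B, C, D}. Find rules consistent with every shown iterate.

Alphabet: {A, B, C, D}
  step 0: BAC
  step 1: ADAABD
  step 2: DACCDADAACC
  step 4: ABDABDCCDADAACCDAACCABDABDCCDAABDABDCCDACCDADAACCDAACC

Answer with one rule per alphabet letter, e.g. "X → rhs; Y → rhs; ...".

  step 1 ⇒ step 2: ADAABD ⇒ DA·CC·DA·DA·A·CC
    A ↦ DA
    B ↦ A
    D ↦ CC
  step 0 ⇒ step 1: BAC ⇒ A·DA·ABD
    C ↦ ABD

A->DA, B->A, C->ABD, D->CC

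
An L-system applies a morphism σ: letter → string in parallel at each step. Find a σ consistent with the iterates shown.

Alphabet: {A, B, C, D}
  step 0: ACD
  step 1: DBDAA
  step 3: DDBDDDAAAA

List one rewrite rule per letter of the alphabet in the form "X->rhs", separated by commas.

A->D, B->C, C->BD, D->AA

  step 0 ⇒ step 1: ACD ⇒ D·BD·AA
    A ↦ D
    C ↦ BD
    D ↦ AA
    B ↦ C  (constrained at step 1)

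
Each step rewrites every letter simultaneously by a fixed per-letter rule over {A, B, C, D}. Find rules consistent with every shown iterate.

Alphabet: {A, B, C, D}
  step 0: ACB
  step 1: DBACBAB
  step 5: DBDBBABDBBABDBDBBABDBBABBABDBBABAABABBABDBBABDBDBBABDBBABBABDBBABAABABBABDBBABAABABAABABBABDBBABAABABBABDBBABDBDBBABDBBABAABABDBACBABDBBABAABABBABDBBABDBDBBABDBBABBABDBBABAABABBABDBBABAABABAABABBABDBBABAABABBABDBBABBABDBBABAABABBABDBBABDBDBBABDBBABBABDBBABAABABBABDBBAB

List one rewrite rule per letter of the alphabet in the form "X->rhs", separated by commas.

A->DB, B->BAB, C->AC, D->AA

  step 0 ⇒ step 1: ACB ⇒ DB·AC·BAB
    A ↦ DB
    B ↦ BAB
    C ↦ AC
    D ↦ AA  (constrained at step 1)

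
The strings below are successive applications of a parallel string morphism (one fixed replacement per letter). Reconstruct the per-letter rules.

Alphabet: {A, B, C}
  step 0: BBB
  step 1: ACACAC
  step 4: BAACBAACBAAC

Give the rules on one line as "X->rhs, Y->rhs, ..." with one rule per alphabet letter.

  step 0 ⇒ step 1: BBB ⇒ AC·AC·AC
    B ↦ AC
    A ↦ B  (constrained at step 1)
    C ↦ A  (constrained at step 1)

A->B, B->AC, C->A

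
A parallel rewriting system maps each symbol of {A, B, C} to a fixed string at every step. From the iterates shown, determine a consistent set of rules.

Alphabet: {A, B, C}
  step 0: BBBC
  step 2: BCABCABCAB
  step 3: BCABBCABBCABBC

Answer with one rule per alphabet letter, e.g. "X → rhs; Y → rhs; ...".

A->B, B->BC, C->A

  step 2 ⇒ step 3: BCABCABCAB ⇒ BC·A·B·BC·A·B·BC·A·B·BC
    A ↦ B
    B ↦ BC
    C ↦ A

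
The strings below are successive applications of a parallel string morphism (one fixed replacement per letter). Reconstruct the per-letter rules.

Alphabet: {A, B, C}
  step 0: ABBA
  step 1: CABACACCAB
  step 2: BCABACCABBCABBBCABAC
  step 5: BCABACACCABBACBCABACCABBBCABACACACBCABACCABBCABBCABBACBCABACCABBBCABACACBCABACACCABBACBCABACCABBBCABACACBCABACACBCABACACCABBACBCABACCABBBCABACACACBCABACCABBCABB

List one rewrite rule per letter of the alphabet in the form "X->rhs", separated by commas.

A->CAB, B->AC, C->B

  step 1 ⇒ step 2: CABACACCAB ⇒ B·CAB·AC·CAB·B·CAB·B·B·CAB·AC
    A ↦ CAB
    B ↦ AC
    C ↦ B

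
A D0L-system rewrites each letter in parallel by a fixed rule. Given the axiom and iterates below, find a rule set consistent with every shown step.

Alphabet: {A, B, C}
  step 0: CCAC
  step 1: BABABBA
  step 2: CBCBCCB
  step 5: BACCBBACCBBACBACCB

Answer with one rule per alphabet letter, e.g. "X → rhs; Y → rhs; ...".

  step 1 ⇒ step 2: BABABBA ⇒ C·B·C·B·C·C·B
    A ↦ B
    B ↦ C
  step 0 ⇒ step 1: CCAC ⇒ BA·BA·B·BA
    C ↦ BA

A->B, B->C, C->BA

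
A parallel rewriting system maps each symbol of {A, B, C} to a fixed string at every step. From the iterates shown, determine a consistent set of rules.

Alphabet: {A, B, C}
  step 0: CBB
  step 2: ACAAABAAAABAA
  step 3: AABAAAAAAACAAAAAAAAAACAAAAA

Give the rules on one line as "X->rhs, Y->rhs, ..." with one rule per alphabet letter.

  step 2 ⇒ step 3: ACAAABAAAABAA ⇒ AA·B·AA·AA·AA·ACA·AA·AA·AA·AA·ACA·AA·AA
    A ↦ AA
    B ↦ ACA
    C ↦ B

A->AA, B->ACA, C->B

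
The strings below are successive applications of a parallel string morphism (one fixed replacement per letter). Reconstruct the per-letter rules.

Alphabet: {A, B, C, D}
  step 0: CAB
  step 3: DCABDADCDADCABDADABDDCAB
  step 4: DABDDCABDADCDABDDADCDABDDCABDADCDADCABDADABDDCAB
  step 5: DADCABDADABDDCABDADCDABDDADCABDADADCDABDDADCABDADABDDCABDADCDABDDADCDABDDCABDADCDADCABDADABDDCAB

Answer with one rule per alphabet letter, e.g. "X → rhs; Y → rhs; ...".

A->DC, B->AB, C->BD, D->DA

  step 4 ⇒ step 5: DABDDCABDADCDABDDADCDABDDCABDADCDADCABDADABDDCAB ⇒ DA·DC·AB·DA·DA·BD·DC·AB·DA·DC·DA·BD·DA·DC·AB·DA·DA·DC·DA·BD·DA·DC·AB·DA·DA·BD·DC·AB·DA·DC·DA·BD·DA·DC·DA·BD·DC·AB·DA·DC·DA·DC·AB·DA·DA·BD·DC·AB
    A ↦ DC
    B ↦ AB
    C ↦ BD
    D ↦ DA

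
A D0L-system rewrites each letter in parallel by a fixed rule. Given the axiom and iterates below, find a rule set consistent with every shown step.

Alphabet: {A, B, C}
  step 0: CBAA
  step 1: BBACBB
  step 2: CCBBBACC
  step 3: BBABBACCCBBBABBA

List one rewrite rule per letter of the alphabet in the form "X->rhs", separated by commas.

  step 2 ⇒ step 3: CCBBBACC ⇒ BBA·BBA·C·C·C·B·BBA·BBA
    A ↦ B
    B ↦ C
    C ↦ BBA

A->B, B->C, C->BBA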